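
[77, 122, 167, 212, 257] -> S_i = 77 + 45*i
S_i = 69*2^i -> [69, 138, 276, 552, 1104]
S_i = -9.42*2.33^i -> [-9.42, -21.95, -51.14, -119.16, -277.64]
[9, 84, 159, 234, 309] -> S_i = 9 + 75*i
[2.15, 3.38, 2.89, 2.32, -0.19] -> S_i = Random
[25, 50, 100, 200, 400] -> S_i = 25*2^i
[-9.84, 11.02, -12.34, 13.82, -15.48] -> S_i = -9.84*(-1.12)^i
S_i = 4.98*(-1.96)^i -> [4.98, -9.76, 19.13, -37.5, 73.49]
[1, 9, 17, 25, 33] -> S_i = 1 + 8*i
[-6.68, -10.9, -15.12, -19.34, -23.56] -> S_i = -6.68 + -4.22*i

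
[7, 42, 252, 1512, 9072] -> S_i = 7*6^i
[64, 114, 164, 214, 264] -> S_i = 64 + 50*i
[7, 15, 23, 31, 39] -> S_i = 7 + 8*i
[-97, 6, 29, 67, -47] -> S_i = Random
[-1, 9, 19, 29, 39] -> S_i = -1 + 10*i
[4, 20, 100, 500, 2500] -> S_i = 4*5^i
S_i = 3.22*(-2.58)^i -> [3.22, -8.31, 21.43, -55.3, 142.67]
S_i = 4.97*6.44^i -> [4.97, 32.01, 206.12, 1327.44, 8548.7]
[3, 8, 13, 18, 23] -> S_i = 3 + 5*i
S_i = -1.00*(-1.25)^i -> [-1.0, 1.25, -1.56, 1.95, -2.44]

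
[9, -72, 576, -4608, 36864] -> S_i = 9*-8^i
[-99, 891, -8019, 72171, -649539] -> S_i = -99*-9^i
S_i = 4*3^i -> [4, 12, 36, 108, 324]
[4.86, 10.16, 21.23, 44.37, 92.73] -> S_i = 4.86*2.09^i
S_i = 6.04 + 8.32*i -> [6.04, 14.36, 22.68, 31.0, 39.32]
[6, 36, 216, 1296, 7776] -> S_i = 6*6^i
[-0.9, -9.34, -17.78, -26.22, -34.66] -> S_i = -0.90 + -8.44*i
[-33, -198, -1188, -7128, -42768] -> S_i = -33*6^i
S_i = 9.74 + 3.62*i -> [9.74, 13.36, 16.98, 20.6, 24.22]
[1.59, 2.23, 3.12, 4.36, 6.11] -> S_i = 1.59*1.40^i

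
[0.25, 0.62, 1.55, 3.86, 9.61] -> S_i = 0.25*2.49^i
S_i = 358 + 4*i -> [358, 362, 366, 370, 374]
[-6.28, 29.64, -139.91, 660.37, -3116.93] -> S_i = -6.28*(-4.72)^i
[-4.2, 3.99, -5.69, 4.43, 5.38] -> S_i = Random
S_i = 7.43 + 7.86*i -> [7.43, 15.29, 23.15, 31.01, 38.87]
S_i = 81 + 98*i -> [81, 179, 277, 375, 473]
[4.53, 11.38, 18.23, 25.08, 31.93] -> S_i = 4.53 + 6.85*i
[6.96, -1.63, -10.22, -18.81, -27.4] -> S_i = 6.96 + -8.59*i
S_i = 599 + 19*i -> [599, 618, 637, 656, 675]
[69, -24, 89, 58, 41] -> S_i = Random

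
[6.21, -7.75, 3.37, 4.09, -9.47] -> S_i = Random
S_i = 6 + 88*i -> [6, 94, 182, 270, 358]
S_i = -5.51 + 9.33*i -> [-5.51, 3.82, 13.15, 22.48, 31.81]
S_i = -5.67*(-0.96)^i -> [-5.67, 5.44, -5.23, 5.02, -4.82]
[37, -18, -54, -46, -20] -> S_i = Random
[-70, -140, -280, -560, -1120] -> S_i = -70*2^i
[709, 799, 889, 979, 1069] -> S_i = 709 + 90*i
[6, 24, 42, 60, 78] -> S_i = 6 + 18*i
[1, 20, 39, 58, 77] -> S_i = 1 + 19*i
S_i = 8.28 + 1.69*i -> [8.28, 9.97, 11.66, 13.35, 15.04]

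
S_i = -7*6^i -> [-7, -42, -252, -1512, -9072]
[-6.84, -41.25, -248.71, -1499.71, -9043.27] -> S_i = -6.84*6.03^i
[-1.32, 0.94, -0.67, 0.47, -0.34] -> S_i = -1.32*(-0.71)^i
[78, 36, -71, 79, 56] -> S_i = Random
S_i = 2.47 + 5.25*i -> [2.47, 7.72, 12.97, 18.22, 23.47]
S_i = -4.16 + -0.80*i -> [-4.16, -4.96, -5.76, -6.56, -7.36]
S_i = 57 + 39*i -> [57, 96, 135, 174, 213]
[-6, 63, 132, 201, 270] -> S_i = -6 + 69*i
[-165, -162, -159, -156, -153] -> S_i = -165 + 3*i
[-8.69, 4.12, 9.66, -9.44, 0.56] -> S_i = Random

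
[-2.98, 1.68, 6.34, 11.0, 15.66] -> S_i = -2.98 + 4.66*i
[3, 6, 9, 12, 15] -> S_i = 3 + 3*i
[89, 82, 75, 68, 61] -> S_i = 89 + -7*i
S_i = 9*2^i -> [9, 18, 36, 72, 144]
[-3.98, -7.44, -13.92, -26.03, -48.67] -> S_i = -3.98*1.87^i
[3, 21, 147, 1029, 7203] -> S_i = 3*7^i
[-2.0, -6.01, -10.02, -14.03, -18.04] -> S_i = -2.00 + -4.01*i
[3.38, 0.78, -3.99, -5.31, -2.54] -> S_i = Random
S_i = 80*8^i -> [80, 640, 5120, 40960, 327680]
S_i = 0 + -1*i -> [0, -1, -2, -3, -4]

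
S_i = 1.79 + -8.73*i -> [1.79, -6.94, -15.67, -24.4, -33.13]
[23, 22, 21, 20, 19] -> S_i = 23 + -1*i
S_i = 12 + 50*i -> [12, 62, 112, 162, 212]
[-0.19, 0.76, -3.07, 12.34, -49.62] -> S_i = -0.19*(-4.02)^i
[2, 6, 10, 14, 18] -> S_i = 2 + 4*i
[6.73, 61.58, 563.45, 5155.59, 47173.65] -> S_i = 6.73*9.15^i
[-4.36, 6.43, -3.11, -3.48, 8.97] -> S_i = Random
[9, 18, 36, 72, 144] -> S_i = 9*2^i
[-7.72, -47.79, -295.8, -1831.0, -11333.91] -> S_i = -7.72*6.19^i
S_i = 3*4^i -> [3, 12, 48, 192, 768]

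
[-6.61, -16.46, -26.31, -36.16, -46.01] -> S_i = -6.61 + -9.85*i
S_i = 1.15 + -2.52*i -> [1.15, -1.37, -3.89, -6.41, -8.93]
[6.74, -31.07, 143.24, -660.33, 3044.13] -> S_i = 6.74*(-4.61)^i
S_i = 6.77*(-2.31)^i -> [6.77, -15.64, 36.13, -83.45, 192.77]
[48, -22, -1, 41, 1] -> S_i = Random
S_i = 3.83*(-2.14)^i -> [3.83, -8.2, 17.54, -37.54, 80.33]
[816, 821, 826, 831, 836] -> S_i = 816 + 5*i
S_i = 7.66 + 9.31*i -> [7.66, 16.97, 26.28, 35.59, 44.9]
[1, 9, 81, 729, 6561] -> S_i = 1*9^i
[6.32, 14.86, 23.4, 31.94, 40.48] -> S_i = 6.32 + 8.54*i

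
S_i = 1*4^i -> [1, 4, 16, 64, 256]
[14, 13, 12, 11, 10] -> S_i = 14 + -1*i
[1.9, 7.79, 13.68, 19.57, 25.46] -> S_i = 1.90 + 5.89*i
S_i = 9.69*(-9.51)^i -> [9.69, -92.15, 876.36, -8334.23, 79258.5]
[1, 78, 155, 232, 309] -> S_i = 1 + 77*i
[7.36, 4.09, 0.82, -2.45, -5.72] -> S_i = 7.36 + -3.27*i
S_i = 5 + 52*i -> [5, 57, 109, 161, 213]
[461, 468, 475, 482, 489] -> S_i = 461 + 7*i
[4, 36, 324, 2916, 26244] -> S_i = 4*9^i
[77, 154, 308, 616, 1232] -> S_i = 77*2^i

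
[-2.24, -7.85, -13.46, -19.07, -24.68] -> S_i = -2.24 + -5.61*i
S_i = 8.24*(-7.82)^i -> [8.24, -64.44, 503.9, -3940.46, 30814.44]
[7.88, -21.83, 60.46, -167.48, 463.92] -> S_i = 7.88*(-2.77)^i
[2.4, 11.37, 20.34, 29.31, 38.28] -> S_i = 2.40 + 8.97*i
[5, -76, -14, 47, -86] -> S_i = Random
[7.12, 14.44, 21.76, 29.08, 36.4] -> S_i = 7.12 + 7.32*i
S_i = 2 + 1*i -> [2, 3, 4, 5, 6]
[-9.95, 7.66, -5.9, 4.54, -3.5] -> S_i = -9.95*(-0.77)^i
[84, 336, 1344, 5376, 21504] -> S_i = 84*4^i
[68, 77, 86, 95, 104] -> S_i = 68 + 9*i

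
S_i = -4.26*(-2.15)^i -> [-4.26, 9.16, -19.69, 42.34, -91.03]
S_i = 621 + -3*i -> [621, 618, 615, 612, 609]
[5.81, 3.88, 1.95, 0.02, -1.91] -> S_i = 5.81 + -1.93*i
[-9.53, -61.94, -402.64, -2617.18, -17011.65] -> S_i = -9.53*6.50^i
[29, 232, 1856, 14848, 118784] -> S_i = 29*8^i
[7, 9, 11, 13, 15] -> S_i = 7 + 2*i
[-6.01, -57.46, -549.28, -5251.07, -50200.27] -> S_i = -6.01*9.56^i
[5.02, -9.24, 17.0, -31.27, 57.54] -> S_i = 5.02*(-1.84)^i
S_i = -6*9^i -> [-6, -54, -486, -4374, -39366]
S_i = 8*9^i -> [8, 72, 648, 5832, 52488]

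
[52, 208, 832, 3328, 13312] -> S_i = 52*4^i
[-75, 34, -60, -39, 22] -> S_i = Random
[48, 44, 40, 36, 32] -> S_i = 48 + -4*i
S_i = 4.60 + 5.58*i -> [4.6, 10.18, 15.76, 21.34, 26.92]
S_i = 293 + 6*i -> [293, 299, 305, 311, 317]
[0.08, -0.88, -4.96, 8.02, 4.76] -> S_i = Random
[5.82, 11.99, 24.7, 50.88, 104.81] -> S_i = 5.82*2.06^i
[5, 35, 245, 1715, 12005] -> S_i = 5*7^i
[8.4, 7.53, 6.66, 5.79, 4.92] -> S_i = 8.40 + -0.87*i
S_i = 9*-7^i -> [9, -63, 441, -3087, 21609]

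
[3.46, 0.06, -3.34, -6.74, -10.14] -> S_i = 3.46 + -3.40*i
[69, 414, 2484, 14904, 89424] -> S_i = 69*6^i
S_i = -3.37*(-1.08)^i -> [-3.37, 3.64, -3.93, 4.25, -4.58]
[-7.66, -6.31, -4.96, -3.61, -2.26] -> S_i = -7.66 + 1.35*i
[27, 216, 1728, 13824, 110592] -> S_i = 27*8^i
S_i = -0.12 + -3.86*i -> [-0.12, -3.98, -7.84, -11.7, -15.56]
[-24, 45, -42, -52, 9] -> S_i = Random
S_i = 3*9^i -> [3, 27, 243, 2187, 19683]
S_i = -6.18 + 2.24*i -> [-6.18, -3.94, -1.7, 0.54, 2.78]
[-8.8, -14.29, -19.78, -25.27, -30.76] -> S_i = -8.80 + -5.49*i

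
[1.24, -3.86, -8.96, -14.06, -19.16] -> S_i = 1.24 + -5.10*i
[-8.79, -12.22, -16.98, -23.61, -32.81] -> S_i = -8.79*1.39^i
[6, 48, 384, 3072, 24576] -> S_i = 6*8^i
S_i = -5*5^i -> [-5, -25, -125, -625, -3125]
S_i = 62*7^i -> [62, 434, 3038, 21266, 148862]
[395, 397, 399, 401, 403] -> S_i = 395 + 2*i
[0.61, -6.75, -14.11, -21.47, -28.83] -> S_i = 0.61 + -7.36*i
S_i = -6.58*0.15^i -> [-6.58, -0.99, -0.15, -0.02, -0.0]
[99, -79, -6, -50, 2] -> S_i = Random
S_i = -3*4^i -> [-3, -12, -48, -192, -768]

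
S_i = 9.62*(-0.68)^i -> [9.62, -6.54, 4.45, -3.02, 2.06]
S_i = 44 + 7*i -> [44, 51, 58, 65, 72]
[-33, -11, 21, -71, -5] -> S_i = Random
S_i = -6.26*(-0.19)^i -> [-6.26, 1.19, -0.23, 0.04, -0.01]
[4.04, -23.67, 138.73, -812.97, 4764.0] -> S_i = 4.04*(-5.86)^i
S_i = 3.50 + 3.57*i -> [3.5, 7.07, 10.64, 14.21, 17.78]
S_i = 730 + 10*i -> [730, 740, 750, 760, 770]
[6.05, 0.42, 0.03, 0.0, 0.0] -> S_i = 6.05*0.07^i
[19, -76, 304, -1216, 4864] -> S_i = 19*-4^i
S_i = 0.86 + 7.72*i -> [0.86, 8.58, 16.3, 24.02, 31.74]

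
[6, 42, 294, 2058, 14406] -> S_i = 6*7^i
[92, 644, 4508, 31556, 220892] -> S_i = 92*7^i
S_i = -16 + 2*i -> [-16, -14, -12, -10, -8]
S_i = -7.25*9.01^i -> [-7.25, -65.32, -588.56, -5302.89, -47779.01]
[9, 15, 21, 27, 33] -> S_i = 9 + 6*i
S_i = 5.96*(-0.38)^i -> [5.96, -2.26, 0.86, -0.33, 0.12]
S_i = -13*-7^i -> [-13, 91, -637, 4459, -31213]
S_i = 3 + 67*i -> [3, 70, 137, 204, 271]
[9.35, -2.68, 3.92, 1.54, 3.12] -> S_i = Random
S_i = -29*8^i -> [-29, -232, -1856, -14848, -118784]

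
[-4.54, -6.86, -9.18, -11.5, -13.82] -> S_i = -4.54 + -2.32*i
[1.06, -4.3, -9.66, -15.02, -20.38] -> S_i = 1.06 + -5.36*i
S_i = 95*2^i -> [95, 190, 380, 760, 1520]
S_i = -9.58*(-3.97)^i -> [-9.58, 38.03, -150.99, 599.43, -2379.73]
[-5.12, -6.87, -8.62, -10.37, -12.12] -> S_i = -5.12 + -1.75*i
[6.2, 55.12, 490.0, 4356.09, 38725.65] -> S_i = 6.20*8.89^i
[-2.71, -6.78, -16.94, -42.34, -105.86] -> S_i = -2.71*2.50^i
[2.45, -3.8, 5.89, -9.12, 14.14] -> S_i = 2.45*(-1.55)^i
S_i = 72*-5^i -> [72, -360, 1800, -9000, 45000]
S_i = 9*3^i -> [9, 27, 81, 243, 729]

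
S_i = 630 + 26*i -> [630, 656, 682, 708, 734]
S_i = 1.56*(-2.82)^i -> [1.56, -4.4, 12.41, -34.98, 98.66]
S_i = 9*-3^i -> [9, -27, 81, -243, 729]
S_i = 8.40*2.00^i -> [8.4, 16.8, 33.6, 67.2, 134.4]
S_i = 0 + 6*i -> [0, 6, 12, 18, 24]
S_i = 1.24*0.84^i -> [1.24, 1.04, 0.87, 0.73, 0.62]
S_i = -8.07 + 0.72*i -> [-8.07, -7.35, -6.63, -5.91, -5.19]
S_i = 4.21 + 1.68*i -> [4.21, 5.89, 7.57, 9.25, 10.93]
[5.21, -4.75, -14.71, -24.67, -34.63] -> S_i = 5.21 + -9.96*i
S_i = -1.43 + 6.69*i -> [-1.43, 5.26, 11.95, 18.64, 25.33]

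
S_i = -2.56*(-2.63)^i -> [-2.56, 6.73, -17.71, 46.57, -122.48]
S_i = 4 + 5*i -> [4, 9, 14, 19, 24]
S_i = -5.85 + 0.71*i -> [-5.85, -5.14, -4.43, -3.72, -3.01]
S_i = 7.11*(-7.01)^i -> [7.11, -49.84, 349.39, -2449.2, 17168.87]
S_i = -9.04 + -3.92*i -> [-9.04, -12.96, -16.88, -20.8, -24.72]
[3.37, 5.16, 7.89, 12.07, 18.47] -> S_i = 3.37*1.53^i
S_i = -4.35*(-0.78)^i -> [-4.35, 3.39, -2.65, 2.06, -1.61]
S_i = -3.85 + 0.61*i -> [-3.85, -3.24, -2.63, -2.02, -1.41]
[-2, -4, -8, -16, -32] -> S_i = -2*2^i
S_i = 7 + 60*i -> [7, 67, 127, 187, 247]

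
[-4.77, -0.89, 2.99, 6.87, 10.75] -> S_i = -4.77 + 3.88*i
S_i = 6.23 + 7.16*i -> [6.23, 13.39, 20.55, 27.71, 34.87]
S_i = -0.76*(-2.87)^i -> [-0.76, 2.18, -6.26, 17.97, -51.56]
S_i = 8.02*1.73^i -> [8.02, 13.87, 24.0, 41.53, 71.84]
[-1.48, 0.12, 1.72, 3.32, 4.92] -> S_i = -1.48 + 1.60*i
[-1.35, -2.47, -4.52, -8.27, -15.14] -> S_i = -1.35*1.83^i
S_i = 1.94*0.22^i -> [1.94, 0.43, 0.09, 0.02, 0.0]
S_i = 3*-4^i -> [3, -12, 48, -192, 768]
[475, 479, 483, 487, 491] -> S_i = 475 + 4*i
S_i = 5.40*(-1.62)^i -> [5.4, -8.75, 14.17, -22.96, 37.19]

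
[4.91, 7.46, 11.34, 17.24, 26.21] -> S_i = 4.91*1.52^i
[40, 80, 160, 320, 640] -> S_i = 40*2^i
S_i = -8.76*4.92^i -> [-8.76, -43.1, -212.05, -1043.28, -5132.92]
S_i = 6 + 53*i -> [6, 59, 112, 165, 218]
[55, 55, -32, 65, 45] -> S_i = Random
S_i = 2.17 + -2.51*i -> [2.17, -0.34, -2.85, -5.36, -7.87]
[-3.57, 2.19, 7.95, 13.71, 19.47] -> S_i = -3.57 + 5.76*i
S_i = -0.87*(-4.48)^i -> [-0.87, 3.9, -17.46, 78.23, -350.45]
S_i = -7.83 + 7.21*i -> [-7.83, -0.62, 6.59, 13.8, 21.01]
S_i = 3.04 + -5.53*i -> [3.04, -2.49, -8.02, -13.55, -19.08]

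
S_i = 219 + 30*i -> [219, 249, 279, 309, 339]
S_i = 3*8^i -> [3, 24, 192, 1536, 12288]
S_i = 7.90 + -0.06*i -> [7.9, 7.84, 7.78, 7.72, 7.66]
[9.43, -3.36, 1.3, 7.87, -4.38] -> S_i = Random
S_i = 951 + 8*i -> [951, 959, 967, 975, 983]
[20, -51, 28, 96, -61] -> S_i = Random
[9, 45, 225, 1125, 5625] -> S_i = 9*5^i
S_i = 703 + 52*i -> [703, 755, 807, 859, 911]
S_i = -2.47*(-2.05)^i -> [-2.47, 5.06, -10.38, 21.28, -43.62]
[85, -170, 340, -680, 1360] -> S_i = 85*-2^i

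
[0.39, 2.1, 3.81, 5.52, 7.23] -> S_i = 0.39 + 1.71*i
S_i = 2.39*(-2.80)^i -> [2.39, -6.69, 18.74, -52.47, 146.9]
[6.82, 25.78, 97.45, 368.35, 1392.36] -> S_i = 6.82*3.78^i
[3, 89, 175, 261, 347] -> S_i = 3 + 86*i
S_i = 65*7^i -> [65, 455, 3185, 22295, 156065]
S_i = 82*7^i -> [82, 574, 4018, 28126, 196882]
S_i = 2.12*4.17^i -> [2.12, 8.84, 36.86, 153.72, 641.03]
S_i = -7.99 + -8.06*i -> [-7.99, -16.05, -24.11, -32.17, -40.23]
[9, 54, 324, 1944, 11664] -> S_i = 9*6^i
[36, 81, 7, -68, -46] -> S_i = Random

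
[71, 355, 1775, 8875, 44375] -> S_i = 71*5^i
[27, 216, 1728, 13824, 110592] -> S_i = 27*8^i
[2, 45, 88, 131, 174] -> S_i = 2 + 43*i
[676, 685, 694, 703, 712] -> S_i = 676 + 9*i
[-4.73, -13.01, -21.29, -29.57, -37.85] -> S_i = -4.73 + -8.28*i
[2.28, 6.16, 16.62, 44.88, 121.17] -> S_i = 2.28*2.70^i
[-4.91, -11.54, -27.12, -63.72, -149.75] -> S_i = -4.91*2.35^i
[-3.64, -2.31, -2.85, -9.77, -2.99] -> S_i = Random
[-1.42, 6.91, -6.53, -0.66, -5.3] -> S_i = Random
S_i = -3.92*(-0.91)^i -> [-3.92, 3.57, -3.25, 2.95, -2.69]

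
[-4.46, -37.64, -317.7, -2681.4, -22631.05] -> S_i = -4.46*8.44^i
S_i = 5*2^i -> [5, 10, 20, 40, 80]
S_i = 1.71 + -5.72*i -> [1.71, -4.01, -9.73, -15.45, -21.17]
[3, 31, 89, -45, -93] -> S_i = Random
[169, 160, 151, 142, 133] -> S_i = 169 + -9*i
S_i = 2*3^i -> [2, 6, 18, 54, 162]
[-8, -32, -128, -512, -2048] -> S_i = -8*4^i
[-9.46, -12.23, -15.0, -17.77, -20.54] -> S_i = -9.46 + -2.77*i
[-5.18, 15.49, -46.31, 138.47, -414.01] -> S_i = -5.18*(-2.99)^i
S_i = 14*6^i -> [14, 84, 504, 3024, 18144]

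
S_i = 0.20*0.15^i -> [0.2, 0.03, 0.0, 0.0, 0.0]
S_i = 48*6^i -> [48, 288, 1728, 10368, 62208]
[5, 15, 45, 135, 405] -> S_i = 5*3^i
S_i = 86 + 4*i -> [86, 90, 94, 98, 102]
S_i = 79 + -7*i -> [79, 72, 65, 58, 51]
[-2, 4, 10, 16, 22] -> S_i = -2 + 6*i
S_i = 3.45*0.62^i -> [3.45, 2.14, 1.33, 0.82, 0.51]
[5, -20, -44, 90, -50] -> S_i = Random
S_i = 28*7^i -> [28, 196, 1372, 9604, 67228]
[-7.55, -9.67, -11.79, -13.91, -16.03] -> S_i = -7.55 + -2.12*i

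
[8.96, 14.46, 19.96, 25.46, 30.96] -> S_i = 8.96 + 5.50*i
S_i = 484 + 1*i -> [484, 485, 486, 487, 488]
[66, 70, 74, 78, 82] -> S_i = 66 + 4*i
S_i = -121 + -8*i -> [-121, -129, -137, -145, -153]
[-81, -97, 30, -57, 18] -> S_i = Random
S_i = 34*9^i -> [34, 306, 2754, 24786, 223074]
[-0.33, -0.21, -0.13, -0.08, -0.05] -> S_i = -0.33*0.63^i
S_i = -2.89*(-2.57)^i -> [-2.89, 7.43, -19.09, 49.06, -126.08]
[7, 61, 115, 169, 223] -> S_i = 7 + 54*i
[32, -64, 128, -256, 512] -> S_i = 32*-2^i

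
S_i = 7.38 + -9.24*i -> [7.38, -1.86, -11.1, -20.34, -29.58]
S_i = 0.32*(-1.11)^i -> [0.32, -0.36, 0.39, -0.44, 0.49]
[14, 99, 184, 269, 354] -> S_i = 14 + 85*i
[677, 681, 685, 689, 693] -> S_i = 677 + 4*i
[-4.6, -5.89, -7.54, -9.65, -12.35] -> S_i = -4.60*1.28^i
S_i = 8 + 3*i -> [8, 11, 14, 17, 20]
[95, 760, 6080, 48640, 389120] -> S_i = 95*8^i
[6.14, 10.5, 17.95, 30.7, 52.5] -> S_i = 6.14*1.71^i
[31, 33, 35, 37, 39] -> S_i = 31 + 2*i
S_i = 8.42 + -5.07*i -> [8.42, 3.35, -1.72, -6.79, -11.86]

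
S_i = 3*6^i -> [3, 18, 108, 648, 3888]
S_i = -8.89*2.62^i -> [-8.89, -23.29, -61.02, -159.88, -418.9]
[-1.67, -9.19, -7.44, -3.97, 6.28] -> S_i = Random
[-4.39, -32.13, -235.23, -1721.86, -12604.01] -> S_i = -4.39*7.32^i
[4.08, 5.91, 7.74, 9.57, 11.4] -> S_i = 4.08 + 1.83*i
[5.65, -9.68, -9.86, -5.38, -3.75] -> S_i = Random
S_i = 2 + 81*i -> [2, 83, 164, 245, 326]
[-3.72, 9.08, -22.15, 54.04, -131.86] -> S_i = -3.72*(-2.44)^i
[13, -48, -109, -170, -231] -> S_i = 13 + -61*i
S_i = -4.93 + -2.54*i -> [-4.93, -7.47, -10.01, -12.55, -15.09]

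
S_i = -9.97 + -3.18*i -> [-9.97, -13.15, -16.33, -19.51, -22.69]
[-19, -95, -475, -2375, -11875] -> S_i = -19*5^i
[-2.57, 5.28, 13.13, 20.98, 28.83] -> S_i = -2.57 + 7.85*i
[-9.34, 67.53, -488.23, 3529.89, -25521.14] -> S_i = -9.34*(-7.23)^i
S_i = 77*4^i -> [77, 308, 1232, 4928, 19712]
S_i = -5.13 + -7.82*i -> [-5.13, -12.95, -20.77, -28.59, -36.41]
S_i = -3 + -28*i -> [-3, -31, -59, -87, -115]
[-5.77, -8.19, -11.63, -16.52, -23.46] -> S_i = -5.77*1.42^i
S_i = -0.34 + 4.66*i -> [-0.34, 4.32, 8.98, 13.64, 18.3]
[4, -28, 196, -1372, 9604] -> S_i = 4*-7^i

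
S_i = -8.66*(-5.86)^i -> [-8.66, 50.75, -297.38, 1742.65, -10211.94]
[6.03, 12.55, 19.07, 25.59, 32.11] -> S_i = 6.03 + 6.52*i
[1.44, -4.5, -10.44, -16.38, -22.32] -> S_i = 1.44 + -5.94*i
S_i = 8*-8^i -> [8, -64, 512, -4096, 32768]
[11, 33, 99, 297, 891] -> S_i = 11*3^i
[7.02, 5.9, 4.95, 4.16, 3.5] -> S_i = 7.02*0.84^i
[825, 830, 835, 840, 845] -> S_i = 825 + 5*i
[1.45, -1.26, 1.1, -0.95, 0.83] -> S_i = 1.45*(-0.87)^i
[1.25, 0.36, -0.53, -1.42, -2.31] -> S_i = 1.25 + -0.89*i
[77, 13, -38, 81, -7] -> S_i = Random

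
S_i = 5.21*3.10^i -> [5.21, 16.15, 50.07, 155.21, 481.15]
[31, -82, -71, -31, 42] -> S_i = Random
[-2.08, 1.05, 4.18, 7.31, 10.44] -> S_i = -2.08 + 3.13*i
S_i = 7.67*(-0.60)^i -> [7.67, -4.6, 2.76, -1.66, 0.99]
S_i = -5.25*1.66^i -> [-5.25, -8.72, -14.47, -24.02, -39.86]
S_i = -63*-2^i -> [-63, 126, -252, 504, -1008]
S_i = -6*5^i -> [-6, -30, -150, -750, -3750]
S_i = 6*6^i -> [6, 36, 216, 1296, 7776]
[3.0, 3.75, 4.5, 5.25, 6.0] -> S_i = 3.00 + 0.75*i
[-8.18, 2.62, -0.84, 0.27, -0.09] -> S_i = -8.18*(-0.32)^i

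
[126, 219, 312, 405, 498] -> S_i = 126 + 93*i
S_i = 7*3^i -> [7, 21, 63, 189, 567]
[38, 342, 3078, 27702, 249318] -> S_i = 38*9^i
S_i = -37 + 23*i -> [-37, -14, 9, 32, 55]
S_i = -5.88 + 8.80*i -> [-5.88, 2.92, 11.72, 20.52, 29.32]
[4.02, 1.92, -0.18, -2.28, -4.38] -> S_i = 4.02 + -2.10*i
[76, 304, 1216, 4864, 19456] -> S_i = 76*4^i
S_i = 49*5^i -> [49, 245, 1225, 6125, 30625]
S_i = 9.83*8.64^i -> [9.83, 84.93, 733.81, 6340.08, 54778.29]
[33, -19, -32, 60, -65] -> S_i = Random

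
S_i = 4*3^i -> [4, 12, 36, 108, 324]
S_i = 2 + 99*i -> [2, 101, 200, 299, 398]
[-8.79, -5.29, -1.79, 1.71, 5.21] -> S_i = -8.79 + 3.50*i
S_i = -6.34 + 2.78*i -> [-6.34, -3.56, -0.78, 2.0, 4.78]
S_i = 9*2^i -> [9, 18, 36, 72, 144]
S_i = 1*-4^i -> [1, -4, 16, -64, 256]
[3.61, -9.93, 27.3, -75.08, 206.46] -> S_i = 3.61*(-2.75)^i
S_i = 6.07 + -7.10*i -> [6.07, -1.03, -8.13, -15.23, -22.33]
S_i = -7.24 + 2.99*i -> [-7.24, -4.25, -1.26, 1.73, 4.72]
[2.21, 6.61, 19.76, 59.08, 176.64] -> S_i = 2.21*2.99^i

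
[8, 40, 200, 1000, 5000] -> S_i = 8*5^i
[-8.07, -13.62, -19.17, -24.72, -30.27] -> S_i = -8.07 + -5.55*i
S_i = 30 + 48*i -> [30, 78, 126, 174, 222]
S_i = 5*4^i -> [5, 20, 80, 320, 1280]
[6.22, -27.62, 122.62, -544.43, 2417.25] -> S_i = 6.22*(-4.44)^i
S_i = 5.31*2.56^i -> [5.31, 13.59, 34.8, 89.09, 228.06]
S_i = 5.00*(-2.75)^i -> [5.0, -13.75, 37.81, -103.98, 285.96]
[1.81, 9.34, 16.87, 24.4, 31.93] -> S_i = 1.81 + 7.53*i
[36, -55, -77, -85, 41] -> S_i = Random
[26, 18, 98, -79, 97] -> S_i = Random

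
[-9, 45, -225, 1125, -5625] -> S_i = -9*-5^i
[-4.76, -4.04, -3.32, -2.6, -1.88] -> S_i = -4.76 + 0.72*i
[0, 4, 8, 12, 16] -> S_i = 0 + 4*i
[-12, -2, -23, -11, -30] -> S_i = Random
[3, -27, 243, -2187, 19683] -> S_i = 3*-9^i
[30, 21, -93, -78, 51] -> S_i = Random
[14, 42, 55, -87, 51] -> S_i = Random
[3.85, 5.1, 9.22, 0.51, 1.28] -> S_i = Random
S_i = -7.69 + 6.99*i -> [-7.69, -0.7, 6.29, 13.28, 20.27]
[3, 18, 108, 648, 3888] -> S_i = 3*6^i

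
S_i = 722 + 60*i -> [722, 782, 842, 902, 962]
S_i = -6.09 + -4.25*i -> [-6.09, -10.34, -14.59, -18.84, -23.09]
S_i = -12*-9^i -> [-12, 108, -972, 8748, -78732]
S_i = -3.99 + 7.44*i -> [-3.99, 3.45, 10.89, 18.33, 25.77]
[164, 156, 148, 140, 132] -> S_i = 164 + -8*i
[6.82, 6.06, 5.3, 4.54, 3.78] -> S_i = 6.82 + -0.76*i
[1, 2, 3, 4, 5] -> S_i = 1 + 1*i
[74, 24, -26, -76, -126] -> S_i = 74 + -50*i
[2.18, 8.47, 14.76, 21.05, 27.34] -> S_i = 2.18 + 6.29*i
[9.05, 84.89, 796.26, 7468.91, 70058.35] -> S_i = 9.05*9.38^i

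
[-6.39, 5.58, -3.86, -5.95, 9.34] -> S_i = Random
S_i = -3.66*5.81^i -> [-3.66, -21.26, -123.55, -717.81, -4170.48]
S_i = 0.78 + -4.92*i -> [0.78, -4.14, -9.06, -13.98, -18.9]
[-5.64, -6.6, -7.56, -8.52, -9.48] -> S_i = -5.64 + -0.96*i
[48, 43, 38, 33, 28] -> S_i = 48 + -5*i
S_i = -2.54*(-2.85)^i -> [-2.54, 7.24, -20.63, 58.8, -167.58]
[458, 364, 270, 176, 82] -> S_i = 458 + -94*i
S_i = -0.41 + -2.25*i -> [-0.41, -2.66, -4.91, -7.16, -9.41]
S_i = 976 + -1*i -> [976, 975, 974, 973, 972]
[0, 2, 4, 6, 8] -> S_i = 0 + 2*i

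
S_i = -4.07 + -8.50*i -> [-4.07, -12.57, -21.07, -29.57, -38.07]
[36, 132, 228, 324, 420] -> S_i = 36 + 96*i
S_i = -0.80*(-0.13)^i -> [-0.8, 0.1, -0.01, 0.0, -0.0]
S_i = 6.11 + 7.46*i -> [6.11, 13.57, 21.03, 28.49, 35.95]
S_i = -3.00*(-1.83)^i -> [-3.0, 5.49, -10.05, 18.39, -33.65]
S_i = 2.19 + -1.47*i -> [2.19, 0.72, -0.75, -2.22, -3.69]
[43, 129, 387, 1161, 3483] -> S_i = 43*3^i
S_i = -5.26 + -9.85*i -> [-5.26, -15.11, -24.96, -34.81, -44.66]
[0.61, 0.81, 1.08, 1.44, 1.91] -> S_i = 0.61*1.33^i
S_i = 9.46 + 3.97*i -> [9.46, 13.43, 17.4, 21.37, 25.34]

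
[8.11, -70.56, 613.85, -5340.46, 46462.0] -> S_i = 8.11*(-8.70)^i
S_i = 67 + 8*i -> [67, 75, 83, 91, 99]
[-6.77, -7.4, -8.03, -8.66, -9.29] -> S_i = -6.77 + -0.63*i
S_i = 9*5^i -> [9, 45, 225, 1125, 5625]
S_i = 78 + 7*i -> [78, 85, 92, 99, 106]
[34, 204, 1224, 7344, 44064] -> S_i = 34*6^i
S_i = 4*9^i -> [4, 36, 324, 2916, 26244]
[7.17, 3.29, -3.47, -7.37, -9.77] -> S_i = Random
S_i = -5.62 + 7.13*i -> [-5.62, 1.51, 8.64, 15.77, 22.9]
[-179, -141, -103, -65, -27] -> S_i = -179 + 38*i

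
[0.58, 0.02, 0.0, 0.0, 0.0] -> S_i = 0.58*0.04^i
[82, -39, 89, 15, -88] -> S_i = Random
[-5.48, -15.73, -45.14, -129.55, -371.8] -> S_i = -5.48*2.87^i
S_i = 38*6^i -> [38, 228, 1368, 8208, 49248]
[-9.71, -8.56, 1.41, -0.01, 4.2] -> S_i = Random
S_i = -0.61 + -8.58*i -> [-0.61, -9.19, -17.77, -26.35, -34.93]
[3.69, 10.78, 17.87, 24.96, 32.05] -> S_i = 3.69 + 7.09*i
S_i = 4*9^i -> [4, 36, 324, 2916, 26244]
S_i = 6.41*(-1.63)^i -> [6.41, -10.45, 17.03, -27.76, 45.25]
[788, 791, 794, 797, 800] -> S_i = 788 + 3*i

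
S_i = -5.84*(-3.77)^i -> [-5.84, 22.02, -83.0, 312.92, -1179.72]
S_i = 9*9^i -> [9, 81, 729, 6561, 59049]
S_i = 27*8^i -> [27, 216, 1728, 13824, 110592]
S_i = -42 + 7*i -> [-42, -35, -28, -21, -14]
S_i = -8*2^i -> [-8, -16, -32, -64, -128]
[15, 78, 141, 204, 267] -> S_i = 15 + 63*i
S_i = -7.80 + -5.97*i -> [-7.8, -13.77, -19.74, -25.71, -31.68]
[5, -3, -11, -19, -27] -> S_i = 5 + -8*i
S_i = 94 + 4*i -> [94, 98, 102, 106, 110]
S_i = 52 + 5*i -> [52, 57, 62, 67, 72]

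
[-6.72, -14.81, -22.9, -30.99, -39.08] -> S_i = -6.72 + -8.09*i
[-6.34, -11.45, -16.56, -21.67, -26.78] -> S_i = -6.34 + -5.11*i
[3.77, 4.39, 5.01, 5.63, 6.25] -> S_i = 3.77 + 0.62*i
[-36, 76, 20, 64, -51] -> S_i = Random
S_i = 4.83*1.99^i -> [4.83, 9.61, 19.13, 38.06, 75.75]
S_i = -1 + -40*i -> [-1, -41, -81, -121, -161]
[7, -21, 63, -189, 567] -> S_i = 7*-3^i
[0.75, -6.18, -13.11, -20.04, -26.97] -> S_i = 0.75 + -6.93*i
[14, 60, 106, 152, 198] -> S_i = 14 + 46*i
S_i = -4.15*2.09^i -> [-4.15, -8.67, -18.13, -37.89, -79.18]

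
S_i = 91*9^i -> [91, 819, 7371, 66339, 597051]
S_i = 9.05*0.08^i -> [9.05, 0.72, 0.06, 0.0, 0.0]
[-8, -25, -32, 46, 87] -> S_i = Random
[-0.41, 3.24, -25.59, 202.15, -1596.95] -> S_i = -0.41*(-7.90)^i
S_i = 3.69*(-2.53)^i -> [3.69, -9.34, 23.62, -59.76, 151.18]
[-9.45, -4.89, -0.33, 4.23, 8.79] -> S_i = -9.45 + 4.56*i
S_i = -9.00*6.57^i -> [-9.0, -59.13, -388.48, -2552.34, -16768.88]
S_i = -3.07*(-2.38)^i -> [-3.07, 7.31, -17.39, 41.39, -98.5]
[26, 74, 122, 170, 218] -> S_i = 26 + 48*i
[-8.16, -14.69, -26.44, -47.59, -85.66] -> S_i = -8.16*1.80^i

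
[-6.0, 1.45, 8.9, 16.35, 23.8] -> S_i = -6.00 + 7.45*i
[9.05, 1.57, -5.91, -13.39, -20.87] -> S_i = 9.05 + -7.48*i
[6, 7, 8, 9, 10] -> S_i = 6 + 1*i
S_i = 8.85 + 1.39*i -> [8.85, 10.24, 11.63, 13.02, 14.41]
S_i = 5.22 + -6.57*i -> [5.22, -1.35, -7.92, -14.49, -21.06]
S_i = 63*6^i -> [63, 378, 2268, 13608, 81648]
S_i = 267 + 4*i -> [267, 271, 275, 279, 283]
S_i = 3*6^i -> [3, 18, 108, 648, 3888]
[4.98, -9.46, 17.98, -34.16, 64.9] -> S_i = 4.98*(-1.90)^i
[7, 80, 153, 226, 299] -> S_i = 7 + 73*i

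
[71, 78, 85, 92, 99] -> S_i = 71 + 7*i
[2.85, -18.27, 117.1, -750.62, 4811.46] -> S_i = 2.85*(-6.41)^i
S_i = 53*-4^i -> [53, -212, 848, -3392, 13568]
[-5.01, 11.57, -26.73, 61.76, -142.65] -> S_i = -5.01*(-2.31)^i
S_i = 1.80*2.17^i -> [1.8, 3.91, 8.48, 18.39, 39.91]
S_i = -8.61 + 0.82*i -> [-8.61, -7.79, -6.97, -6.15, -5.33]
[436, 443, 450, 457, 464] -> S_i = 436 + 7*i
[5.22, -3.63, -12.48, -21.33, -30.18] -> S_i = 5.22 + -8.85*i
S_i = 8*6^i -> [8, 48, 288, 1728, 10368]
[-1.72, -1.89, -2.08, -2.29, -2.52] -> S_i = -1.72*1.10^i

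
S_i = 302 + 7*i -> [302, 309, 316, 323, 330]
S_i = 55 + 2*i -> [55, 57, 59, 61, 63]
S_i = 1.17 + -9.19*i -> [1.17, -8.02, -17.21, -26.4, -35.59]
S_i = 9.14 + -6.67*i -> [9.14, 2.47, -4.2, -10.87, -17.54]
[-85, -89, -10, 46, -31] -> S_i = Random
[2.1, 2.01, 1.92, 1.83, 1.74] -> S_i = 2.10 + -0.09*i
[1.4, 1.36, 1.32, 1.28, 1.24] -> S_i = 1.40*0.97^i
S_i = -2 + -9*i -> [-2, -11, -20, -29, -38]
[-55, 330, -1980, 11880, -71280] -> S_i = -55*-6^i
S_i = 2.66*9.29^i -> [2.66, 24.71, 229.57, 2132.7, 19812.74]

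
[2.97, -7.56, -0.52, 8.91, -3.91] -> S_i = Random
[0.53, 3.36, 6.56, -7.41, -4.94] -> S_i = Random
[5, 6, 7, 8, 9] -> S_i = 5 + 1*i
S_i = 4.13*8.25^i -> [4.13, 34.07, 281.1, 2319.06, 19132.24]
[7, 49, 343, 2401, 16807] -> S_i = 7*7^i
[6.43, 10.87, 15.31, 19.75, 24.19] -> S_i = 6.43 + 4.44*i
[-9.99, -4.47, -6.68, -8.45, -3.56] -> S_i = Random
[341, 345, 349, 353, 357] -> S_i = 341 + 4*i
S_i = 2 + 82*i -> [2, 84, 166, 248, 330]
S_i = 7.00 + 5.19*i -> [7.0, 12.19, 17.38, 22.57, 27.76]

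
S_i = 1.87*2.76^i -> [1.87, 5.16, 14.24, 39.32, 108.51]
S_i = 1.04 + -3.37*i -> [1.04, -2.33, -5.7, -9.07, -12.44]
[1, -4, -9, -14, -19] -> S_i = 1 + -5*i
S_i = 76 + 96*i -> [76, 172, 268, 364, 460]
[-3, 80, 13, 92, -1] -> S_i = Random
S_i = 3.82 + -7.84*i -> [3.82, -4.02, -11.86, -19.7, -27.54]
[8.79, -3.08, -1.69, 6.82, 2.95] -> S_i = Random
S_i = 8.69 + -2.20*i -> [8.69, 6.49, 4.29, 2.09, -0.11]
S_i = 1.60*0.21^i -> [1.6, 0.34, 0.07, 0.01, 0.0]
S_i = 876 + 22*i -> [876, 898, 920, 942, 964]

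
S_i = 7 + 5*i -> [7, 12, 17, 22, 27]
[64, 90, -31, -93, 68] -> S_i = Random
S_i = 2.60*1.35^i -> [2.6, 3.51, 4.74, 6.4, 8.64]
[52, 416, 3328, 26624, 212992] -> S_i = 52*8^i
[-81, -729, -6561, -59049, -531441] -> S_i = -81*9^i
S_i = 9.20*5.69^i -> [9.2, 52.35, 297.86, 1694.82, 9643.55]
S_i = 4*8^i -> [4, 32, 256, 2048, 16384]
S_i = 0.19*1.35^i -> [0.19, 0.26, 0.35, 0.47, 0.63]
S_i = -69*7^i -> [-69, -483, -3381, -23667, -165669]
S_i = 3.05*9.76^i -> [3.05, 29.77, 290.54, 2835.63, 27675.73]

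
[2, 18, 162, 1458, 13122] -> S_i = 2*9^i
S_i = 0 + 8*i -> [0, 8, 16, 24, 32]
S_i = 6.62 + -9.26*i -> [6.62, -2.64, -11.9, -21.16, -30.42]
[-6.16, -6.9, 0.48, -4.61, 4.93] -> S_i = Random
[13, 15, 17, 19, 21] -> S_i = 13 + 2*i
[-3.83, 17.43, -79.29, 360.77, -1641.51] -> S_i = -3.83*(-4.55)^i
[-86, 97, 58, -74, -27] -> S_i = Random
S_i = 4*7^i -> [4, 28, 196, 1372, 9604]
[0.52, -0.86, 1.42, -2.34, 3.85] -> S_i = 0.52*(-1.65)^i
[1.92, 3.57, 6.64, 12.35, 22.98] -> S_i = 1.92*1.86^i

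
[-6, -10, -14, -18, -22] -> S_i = -6 + -4*i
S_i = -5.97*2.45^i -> [-5.97, -14.63, -35.83, -87.8, -215.1]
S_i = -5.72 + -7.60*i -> [-5.72, -13.32, -20.92, -28.52, -36.12]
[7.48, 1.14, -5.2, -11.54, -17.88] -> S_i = 7.48 + -6.34*i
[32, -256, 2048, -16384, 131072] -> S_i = 32*-8^i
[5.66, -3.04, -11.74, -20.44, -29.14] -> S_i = 5.66 + -8.70*i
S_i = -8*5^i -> [-8, -40, -200, -1000, -5000]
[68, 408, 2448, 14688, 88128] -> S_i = 68*6^i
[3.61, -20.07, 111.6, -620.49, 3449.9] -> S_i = 3.61*(-5.56)^i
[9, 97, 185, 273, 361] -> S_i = 9 + 88*i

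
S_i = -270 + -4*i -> [-270, -274, -278, -282, -286]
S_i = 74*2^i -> [74, 148, 296, 592, 1184]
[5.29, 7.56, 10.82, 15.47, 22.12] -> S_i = 5.29*1.43^i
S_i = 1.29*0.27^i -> [1.29, 0.35, 0.09, 0.03, 0.01]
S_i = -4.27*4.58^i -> [-4.27, -19.56, -89.57, -410.23, -1878.84]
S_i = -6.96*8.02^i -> [-6.96, -55.82, -447.67, -3590.31, -28794.31]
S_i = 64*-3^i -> [64, -192, 576, -1728, 5184]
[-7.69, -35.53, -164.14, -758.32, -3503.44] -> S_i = -7.69*4.62^i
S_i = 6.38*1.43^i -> [6.38, 9.12, 13.05, 18.66, 26.68]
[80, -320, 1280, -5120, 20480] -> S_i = 80*-4^i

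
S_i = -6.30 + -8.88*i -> [-6.3, -15.18, -24.06, -32.94, -41.82]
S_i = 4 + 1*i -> [4, 5, 6, 7, 8]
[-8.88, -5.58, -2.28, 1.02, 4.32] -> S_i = -8.88 + 3.30*i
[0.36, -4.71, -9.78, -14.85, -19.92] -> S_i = 0.36 + -5.07*i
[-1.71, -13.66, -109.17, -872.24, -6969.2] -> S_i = -1.71*7.99^i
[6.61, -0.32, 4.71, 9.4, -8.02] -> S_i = Random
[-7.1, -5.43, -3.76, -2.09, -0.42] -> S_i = -7.10 + 1.67*i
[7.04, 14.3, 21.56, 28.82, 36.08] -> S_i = 7.04 + 7.26*i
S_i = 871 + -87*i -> [871, 784, 697, 610, 523]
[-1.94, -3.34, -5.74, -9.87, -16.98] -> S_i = -1.94*1.72^i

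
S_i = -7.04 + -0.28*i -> [-7.04, -7.32, -7.6, -7.88, -8.16]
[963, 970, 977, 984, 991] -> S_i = 963 + 7*i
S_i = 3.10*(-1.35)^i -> [3.1, -4.19, 5.65, -7.63, 10.3]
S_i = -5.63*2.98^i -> [-5.63, -16.78, -50.0, -148.99, -443.99]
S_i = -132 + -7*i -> [-132, -139, -146, -153, -160]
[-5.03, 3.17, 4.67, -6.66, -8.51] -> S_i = Random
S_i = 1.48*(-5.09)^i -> [1.48, -7.53, 38.34, -195.17, 993.42]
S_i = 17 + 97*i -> [17, 114, 211, 308, 405]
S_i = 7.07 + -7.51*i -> [7.07, -0.44, -7.95, -15.46, -22.97]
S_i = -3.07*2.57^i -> [-3.07, -7.89, -20.28, -52.11, -133.93]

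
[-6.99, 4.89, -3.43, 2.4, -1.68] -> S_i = -6.99*(-0.70)^i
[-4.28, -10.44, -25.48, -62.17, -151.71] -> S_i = -4.28*2.44^i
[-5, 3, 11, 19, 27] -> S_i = -5 + 8*i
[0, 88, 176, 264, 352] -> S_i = 0 + 88*i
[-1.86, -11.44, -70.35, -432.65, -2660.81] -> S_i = -1.86*6.15^i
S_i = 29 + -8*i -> [29, 21, 13, 5, -3]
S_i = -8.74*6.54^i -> [-8.74, -57.16, -373.82, -2444.81, -15989.04]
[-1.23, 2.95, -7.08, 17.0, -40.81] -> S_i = -1.23*(-2.40)^i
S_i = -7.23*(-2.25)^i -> [-7.23, 16.27, -36.6, 82.35, -185.3]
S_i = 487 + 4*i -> [487, 491, 495, 499, 503]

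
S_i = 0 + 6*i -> [0, 6, 12, 18, 24]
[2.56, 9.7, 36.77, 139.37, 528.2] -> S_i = 2.56*3.79^i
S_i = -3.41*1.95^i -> [-3.41, -6.65, -12.97, -25.28, -49.31]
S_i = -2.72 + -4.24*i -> [-2.72, -6.96, -11.2, -15.44, -19.68]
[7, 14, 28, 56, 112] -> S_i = 7*2^i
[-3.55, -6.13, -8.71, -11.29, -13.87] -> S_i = -3.55 + -2.58*i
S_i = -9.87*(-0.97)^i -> [-9.87, 9.57, -9.29, 9.01, -8.74]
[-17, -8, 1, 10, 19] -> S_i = -17 + 9*i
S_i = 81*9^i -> [81, 729, 6561, 59049, 531441]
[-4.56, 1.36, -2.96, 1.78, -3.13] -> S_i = Random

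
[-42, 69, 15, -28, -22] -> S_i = Random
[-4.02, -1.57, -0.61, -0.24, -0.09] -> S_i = -4.02*0.39^i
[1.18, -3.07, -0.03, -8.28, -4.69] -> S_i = Random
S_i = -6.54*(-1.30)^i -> [-6.54, 8.5, -11.05, 14.37, -18.68]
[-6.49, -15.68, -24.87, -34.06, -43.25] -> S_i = -6.49 + -9.19*i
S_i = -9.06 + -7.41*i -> [-9.06, -16.47, -23.88, -31.29, -38.7]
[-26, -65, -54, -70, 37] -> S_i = Random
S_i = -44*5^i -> [-44, -220, -1100, -5500, -27500]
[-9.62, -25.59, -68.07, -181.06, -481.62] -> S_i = -9.62*2.66^i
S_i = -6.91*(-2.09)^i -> [-6.91, 14.44, -30.18, 63.08, -131.84]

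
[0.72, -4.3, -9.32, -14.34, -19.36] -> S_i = 0.72 + -5.02*i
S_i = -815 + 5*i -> [-815, -810, -805, -800, -795]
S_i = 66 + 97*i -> [66, 163, 260, 357, 454]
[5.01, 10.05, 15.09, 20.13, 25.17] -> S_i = 5.01 + 5.04*i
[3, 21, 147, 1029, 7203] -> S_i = 3*7^i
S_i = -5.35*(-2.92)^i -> [-5.35, 15.62, -45.62, 133.2, -388.94]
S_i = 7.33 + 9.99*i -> [7.33, 17.32, 27.31, 37.3, 47.29]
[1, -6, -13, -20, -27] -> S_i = 1 + -7*i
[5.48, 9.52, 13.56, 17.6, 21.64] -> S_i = 5.48 + 4.04*i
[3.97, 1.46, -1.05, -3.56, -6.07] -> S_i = 3.97 + -2.51*i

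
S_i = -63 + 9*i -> [-63, -54, -45, -36, -27]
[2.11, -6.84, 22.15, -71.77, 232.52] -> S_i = 2.11*(-3.24)^i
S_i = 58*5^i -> [58, 290, 1450, 7250, 36250]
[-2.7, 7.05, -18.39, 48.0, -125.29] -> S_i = -2.70*(-2.61)^i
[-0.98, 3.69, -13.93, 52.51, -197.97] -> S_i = -0.98*(-3.77)^i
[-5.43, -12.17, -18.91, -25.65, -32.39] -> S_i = -5.43 + -6.74*i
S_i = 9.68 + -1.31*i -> [9.68, 8.37, 7.06, 5.75, 4.44]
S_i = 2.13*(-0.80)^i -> [2.13, -1.7, 1.36, -1.09, 0.87]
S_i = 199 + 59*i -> [199, 258, 317, 376, 435]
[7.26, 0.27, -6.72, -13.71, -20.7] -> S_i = 7.26 + -6.99*i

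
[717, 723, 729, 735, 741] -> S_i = 717 + 6*i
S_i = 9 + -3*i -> [9, 6, 3, 0, -3]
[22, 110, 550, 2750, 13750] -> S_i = 22*5^i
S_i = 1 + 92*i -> [1, 93, 185, 277, 369]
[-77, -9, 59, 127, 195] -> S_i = -77 + 68*i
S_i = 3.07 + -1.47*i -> [3.07, 1.6, 0.13, -1.34, -2.81]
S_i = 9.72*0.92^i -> [9.72, 8.94, 8.23, 7.57, 6.96]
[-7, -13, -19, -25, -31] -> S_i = -7 + -6*i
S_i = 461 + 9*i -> [461, 470, 479, 488, 497]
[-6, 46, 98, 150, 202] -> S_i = -6 + 52*i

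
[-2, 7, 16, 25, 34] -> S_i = -2 + 9*i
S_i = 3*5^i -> [3, 15, 75, 375, 1875]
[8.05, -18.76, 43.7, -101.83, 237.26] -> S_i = 8.05*(-2.33)^i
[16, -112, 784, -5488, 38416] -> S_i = 16*-7^i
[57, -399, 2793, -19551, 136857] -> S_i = 57*-7^i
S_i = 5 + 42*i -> [5, 47, 89, 131, 173]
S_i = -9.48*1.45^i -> [-9.48, -13.75, -19.93, -28.9, -41.91]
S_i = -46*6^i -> [-46, -276, -1656, -9936, -59616]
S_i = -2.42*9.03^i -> [-2.42, -21.85, -197.33, -1781.88, -16090.38]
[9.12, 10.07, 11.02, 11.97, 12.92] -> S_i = 9.12 + 0.95*i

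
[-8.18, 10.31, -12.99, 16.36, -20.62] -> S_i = -8.18*(-1.26)^i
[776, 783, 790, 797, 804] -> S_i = 776 + 7*i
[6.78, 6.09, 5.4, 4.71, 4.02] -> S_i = 6.78 + -0.69*i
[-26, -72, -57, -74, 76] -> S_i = Random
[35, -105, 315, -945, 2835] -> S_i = 35*-3^i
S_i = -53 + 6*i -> [-53, -47, -41, -35, -29]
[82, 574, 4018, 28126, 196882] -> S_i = 82*7^i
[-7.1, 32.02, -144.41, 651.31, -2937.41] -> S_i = -7.10*(-4.51)^i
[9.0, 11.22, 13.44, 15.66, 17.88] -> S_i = 9.00 + 2.22*i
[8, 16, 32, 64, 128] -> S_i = 8*2^i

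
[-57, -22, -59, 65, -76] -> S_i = Random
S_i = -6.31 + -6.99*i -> [-6.31, -13.3, -20.29, -27.28, -34.27]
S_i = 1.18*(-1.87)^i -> [1.18, -2.21, 4.13, -7.72, 14.43]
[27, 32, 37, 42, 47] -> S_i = 27 + 5*i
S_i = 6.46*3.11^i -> [6.46, 20.09, 62.48, 194.32, 604.33]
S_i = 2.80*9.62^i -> [2.8, 26.94, 259.12, 2492.78, 23980.5]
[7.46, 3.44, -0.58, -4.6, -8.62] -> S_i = 7.46 + -4.02*i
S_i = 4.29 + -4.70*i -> [4.29, -0.41, -5.11, -9.81, -14.51]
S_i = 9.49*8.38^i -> [9.49, 79.53, 666.43, 5584.68, 46799.62]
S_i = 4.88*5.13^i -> [4.88, 25.03, 128.43, 658.83, 3379.79]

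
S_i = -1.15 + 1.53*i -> [-1.15, 0.38, 1.91, 3.44, 4.97]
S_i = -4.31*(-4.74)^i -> [-4.31, 20.43, -96.84, 459.0, -2175.66]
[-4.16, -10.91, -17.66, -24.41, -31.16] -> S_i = -4.16 + -6.75*i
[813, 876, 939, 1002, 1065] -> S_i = 813 + 63*i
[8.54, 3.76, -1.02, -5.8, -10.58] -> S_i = 8.54 + -4.78*i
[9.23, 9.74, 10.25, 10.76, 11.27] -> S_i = 9.23 + 0.51*i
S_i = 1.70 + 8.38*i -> [1.7, 10.08, 18.46, 26.84, 35.22]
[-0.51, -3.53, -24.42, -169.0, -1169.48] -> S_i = -0.51*6.92^i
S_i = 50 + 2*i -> [50, 52, 54, 56, 58]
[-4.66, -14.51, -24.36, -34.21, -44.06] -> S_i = -4.66 + -9.85*i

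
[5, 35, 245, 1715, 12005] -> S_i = 5*7^i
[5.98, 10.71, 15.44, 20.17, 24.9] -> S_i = 5.98 + 4.73*i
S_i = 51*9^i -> [51, 459, 4131, 37179, 334611]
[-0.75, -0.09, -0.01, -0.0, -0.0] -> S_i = -0.75*0.12^i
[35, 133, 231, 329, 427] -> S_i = 35 + 98*i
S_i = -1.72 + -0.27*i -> [-1.72, -1.99, -2.26, -2.53, -2.8]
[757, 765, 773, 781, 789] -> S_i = 757 + 8*i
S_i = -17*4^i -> [-17, -68, -272, -1088, -4352]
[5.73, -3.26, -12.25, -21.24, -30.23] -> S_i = 5.73 + -8.99*i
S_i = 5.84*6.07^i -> [5.84, 35.45, 215.17, 1306.11, 7928.07]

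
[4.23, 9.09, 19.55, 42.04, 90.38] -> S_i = 4.23*2.15^i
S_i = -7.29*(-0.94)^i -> [-7.29, 6.85, -6.44, 6.05, -5.69]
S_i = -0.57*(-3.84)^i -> [-0.57, 2.19, -8.4, 32.28, -123.94]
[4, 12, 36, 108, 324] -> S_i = 4*3^i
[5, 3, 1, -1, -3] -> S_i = 5 + -2*i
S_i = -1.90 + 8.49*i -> [-1.9, 6.59, 15.08, 23.57, 32.06]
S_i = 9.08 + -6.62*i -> [9.08, 2.46, -4.16, -10.78, -17.4]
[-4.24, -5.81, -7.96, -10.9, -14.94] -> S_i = -4.24*1.37^i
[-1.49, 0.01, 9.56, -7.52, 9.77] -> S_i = Random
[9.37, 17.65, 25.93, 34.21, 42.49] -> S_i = 9.37 + 8.28*i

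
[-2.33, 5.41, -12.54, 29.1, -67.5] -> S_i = -2.33*(-2.32)^i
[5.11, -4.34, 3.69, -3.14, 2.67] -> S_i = 5.11*(-0.85)^i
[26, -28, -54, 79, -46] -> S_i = Random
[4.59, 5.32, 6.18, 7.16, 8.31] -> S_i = 4.59*1.16^i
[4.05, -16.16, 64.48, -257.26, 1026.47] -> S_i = 4.05*(-3.99)^i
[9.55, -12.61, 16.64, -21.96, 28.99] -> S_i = 9.55*(-1.32)^i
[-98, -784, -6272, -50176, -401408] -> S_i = -98*8^i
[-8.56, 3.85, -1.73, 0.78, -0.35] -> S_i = -8.56*(-0.45)^i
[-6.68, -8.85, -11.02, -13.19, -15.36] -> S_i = -6.68 + -2.17*i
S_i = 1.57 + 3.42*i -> [1.57, 4.99, 8.41, 11.83, 15.25]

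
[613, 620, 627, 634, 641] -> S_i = 613 + 7*i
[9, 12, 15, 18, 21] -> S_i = 9 + 3*i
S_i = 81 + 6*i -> [81, 87, 93, 99, 105]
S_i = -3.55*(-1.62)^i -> [-3.55, 5.75, -9.32, 15.09, -24.45]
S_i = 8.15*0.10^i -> [8.15, 0.82, 0.08, 0.01, 0.0]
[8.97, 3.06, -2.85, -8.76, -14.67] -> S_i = 8.97 + -5.91*i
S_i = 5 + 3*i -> [5, 8, 11, 14, 17]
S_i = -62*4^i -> [-62, -248, -992, -3968, -15872]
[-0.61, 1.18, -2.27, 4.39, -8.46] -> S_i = -0.61*(-1.93)^i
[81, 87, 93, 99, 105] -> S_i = 81 + 6*i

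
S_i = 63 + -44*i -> [63, 19, -25, -69, -113]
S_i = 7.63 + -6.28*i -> [7.63, 1.35, -4.93, -11.21, -17.49]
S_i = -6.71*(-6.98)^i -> [-6.71, 46.84, -326.91, 2281.86, -15927.38]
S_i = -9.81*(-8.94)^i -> [-9.81, 87.7, -784.05, 7009.41, -62664.14]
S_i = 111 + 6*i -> [111, 117, 123, 129, 135]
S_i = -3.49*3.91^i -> [-3.49, -13.65, -53.36, -208.62, -815.7]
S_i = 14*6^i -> [14, 84, 504, 3024, 18144]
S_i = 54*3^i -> [54, 162, 486, 1458, 4374]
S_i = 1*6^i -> [1, 6, 36, 216, 1296]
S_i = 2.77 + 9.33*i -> [2.77, 12.1, 21.43, 30.76, 40.09]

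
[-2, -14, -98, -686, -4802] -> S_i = -2*7^i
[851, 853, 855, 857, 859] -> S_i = 851 + 2*i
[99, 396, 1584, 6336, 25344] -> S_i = 99*4^i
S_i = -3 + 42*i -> [-3, 39, 81, 123, 165]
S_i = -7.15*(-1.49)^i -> [-7.15, 10.65, -15.87, 23.65, -35.24]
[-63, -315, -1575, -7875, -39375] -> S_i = -63*5^i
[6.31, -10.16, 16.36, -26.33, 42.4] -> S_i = 6.31*(-1.61)^i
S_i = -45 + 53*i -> [-45, 8, 61, 114, 167]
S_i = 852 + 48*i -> [852, 900, 948, 996, 1044]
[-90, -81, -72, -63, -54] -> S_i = -90 + 9*i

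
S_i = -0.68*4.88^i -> [-0.68, -3.32, -16.19, -79.03, -385.65]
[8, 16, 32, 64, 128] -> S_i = 8*2^i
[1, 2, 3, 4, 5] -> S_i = 1 + 1*i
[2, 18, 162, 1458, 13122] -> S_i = 2*9^i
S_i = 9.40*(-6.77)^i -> [9.4, -63.64, 430.83, -2916.71, 19746.15]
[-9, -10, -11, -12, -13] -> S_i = -9 + -1*i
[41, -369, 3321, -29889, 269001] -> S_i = 41*-9^i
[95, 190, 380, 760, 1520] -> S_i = 95*2^i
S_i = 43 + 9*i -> [43, 52, 61, 70, 79]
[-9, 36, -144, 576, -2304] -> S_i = -9*-4^i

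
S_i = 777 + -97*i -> [777, 680, 583, 486, 389]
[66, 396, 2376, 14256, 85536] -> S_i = 66*6^i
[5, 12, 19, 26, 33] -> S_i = 5 + 7*i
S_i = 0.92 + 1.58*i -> [0.92, 2.5, 4.08, 5.66, 7.24]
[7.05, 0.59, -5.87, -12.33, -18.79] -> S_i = 7.05 + -6.46*i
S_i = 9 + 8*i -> [9, 17, 25, 33, 41]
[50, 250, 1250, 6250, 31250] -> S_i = 50*5^i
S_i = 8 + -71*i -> [8, -63, -134, -205, -276]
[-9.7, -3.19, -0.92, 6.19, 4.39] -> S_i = Random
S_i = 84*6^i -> [84, 504, 3024, 18144, 108864]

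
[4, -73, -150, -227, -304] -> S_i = 4 + -77*i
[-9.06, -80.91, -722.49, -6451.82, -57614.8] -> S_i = -9.06*8.93^i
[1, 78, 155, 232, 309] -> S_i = 1 + 77*i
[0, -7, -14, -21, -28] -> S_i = 0 + -7*i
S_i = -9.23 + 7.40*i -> [-9.23, -1.83, 5.57, 12.97, 20.37]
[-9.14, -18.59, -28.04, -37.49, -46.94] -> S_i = -9.14 + -9.45*i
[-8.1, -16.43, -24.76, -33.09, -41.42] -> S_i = -8.10 + -8.33*i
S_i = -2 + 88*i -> [-2, 86, 174, 262, 350]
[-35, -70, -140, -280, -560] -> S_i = -35*2^i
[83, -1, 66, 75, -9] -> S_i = Random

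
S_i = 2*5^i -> [2, 10, 50, 250, 1250]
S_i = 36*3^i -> [36, 108, 324, 972, 2916]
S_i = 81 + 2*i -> [81, 83, 85, 87, 89]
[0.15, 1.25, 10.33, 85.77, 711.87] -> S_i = 0.15*8.30^i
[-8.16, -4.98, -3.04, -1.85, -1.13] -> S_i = -8.16*0.61^i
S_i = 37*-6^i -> [37, -222, 1332, -7992, 47952]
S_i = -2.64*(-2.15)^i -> [-2.64, 5.68, -12.2, 26.24, -56.41]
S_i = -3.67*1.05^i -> [-3.67, -3.85, -4.05, -4.25, -4.46]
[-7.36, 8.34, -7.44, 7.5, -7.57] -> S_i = Random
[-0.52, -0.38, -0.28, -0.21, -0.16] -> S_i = -0.52*0.74^i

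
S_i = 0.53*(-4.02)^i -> [0.53, -2.13, 8.57, -34.43, 138.41]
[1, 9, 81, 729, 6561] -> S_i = 1*9^i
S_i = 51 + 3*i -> [51, 54, 57, 60, 63]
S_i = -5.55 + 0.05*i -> [-5.55, -5.5, -5.45, -5.4, -5.35]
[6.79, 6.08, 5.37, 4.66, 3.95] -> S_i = 6.79 + -0.71*i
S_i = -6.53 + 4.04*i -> [-6.53, -2.49, 1.55, 5.59, 9.63]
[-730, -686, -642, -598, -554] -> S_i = -730 + 44*i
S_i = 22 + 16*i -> [22, 38, 54, 70, 86]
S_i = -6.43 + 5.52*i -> [-6.43, -0.91, 4.61, 10.13, 15.65]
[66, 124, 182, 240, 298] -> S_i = 66 + 58*i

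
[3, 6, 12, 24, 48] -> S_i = 3*2^i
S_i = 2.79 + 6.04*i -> [2.79, 8.83, 14.87, 20.91, 26.95]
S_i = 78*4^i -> [78, 312, 1248, 4992, 19968]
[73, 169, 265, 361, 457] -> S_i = 73 + 96*i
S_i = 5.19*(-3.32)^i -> [5.19, -17.23, 57.21, -189.92, 630.55]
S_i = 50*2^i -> [50, 100, 200, 400, 800]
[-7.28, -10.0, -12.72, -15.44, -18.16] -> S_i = -7.28 + -2.72*i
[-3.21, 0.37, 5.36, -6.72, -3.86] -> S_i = Random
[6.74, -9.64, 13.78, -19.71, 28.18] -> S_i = 6.74*(-1.43)^i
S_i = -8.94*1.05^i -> [-8.94, -9.39, -9.86, -10.35, -10.87]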